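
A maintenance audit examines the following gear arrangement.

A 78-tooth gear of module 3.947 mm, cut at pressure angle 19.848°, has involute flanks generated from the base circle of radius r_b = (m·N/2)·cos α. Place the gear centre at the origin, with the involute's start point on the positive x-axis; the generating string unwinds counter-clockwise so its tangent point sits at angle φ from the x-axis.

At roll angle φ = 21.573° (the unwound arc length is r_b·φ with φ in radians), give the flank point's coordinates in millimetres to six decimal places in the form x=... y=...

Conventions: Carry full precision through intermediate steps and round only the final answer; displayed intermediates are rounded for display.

topology: single-mesh involute geometry — m = 3.947, N = 78
pitch radius r_p = m·N/2 = 3.947·78/2 = 153.933000
base radius r_b = r_p·cos α = 153.933000·cos 19.848° = 144.788865
roll angle φ = 21.573° = 0.37651988 rad
x = r_b·(cos φ + φ·sin φ) = 154.691133
y = r_b·(sin φ − φ·cos φ) = 2.539851

x=154.691133 y=2.539851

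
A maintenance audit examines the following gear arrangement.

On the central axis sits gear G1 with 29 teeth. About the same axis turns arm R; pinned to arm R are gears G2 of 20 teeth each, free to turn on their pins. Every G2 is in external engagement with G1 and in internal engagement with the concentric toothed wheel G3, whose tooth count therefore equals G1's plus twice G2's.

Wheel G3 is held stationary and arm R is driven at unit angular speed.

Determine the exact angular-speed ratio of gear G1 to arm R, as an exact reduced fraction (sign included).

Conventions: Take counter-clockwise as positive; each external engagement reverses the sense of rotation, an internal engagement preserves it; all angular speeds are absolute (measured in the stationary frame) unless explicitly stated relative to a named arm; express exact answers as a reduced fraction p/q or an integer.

topology: planetary set — G1 29T / G2 20T / G3 69T, arm = carrier (Willis)
ring teeth: 29 + 2·20 = 69
29(ω_sun−ω_arm) = −69(ω_ring−ω_arm),  ω_ring = 0, ω_arm = 1
ω_sun = 1 − (69/29)(0−1) = 98/29
ω_out/ω_in = 98/29

98/29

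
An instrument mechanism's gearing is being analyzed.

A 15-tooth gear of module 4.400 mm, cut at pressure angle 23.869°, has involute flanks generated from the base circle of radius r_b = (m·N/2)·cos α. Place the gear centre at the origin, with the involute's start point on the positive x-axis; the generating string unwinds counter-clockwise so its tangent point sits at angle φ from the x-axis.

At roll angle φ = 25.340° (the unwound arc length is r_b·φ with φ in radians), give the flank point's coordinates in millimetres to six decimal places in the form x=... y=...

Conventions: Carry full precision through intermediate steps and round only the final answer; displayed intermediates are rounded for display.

x=32.986213 y=0.853290

class = single-mesh tooth geometry [base-circle involute, m = 4.400, 15T]
pitch radius r_p = m·N/2 = 4.400·15/2 = 33.000000
base radius r_b = r_p·cos α = 33.000000·cos 23.869° = 30.177610
roll angle φ = 25.340° = 0.44226643 rad
x = r_b·(cos φ + φ·sin φ) = 32.986213
y = r_b·(sin φ − φ·cos φ) = 0.853290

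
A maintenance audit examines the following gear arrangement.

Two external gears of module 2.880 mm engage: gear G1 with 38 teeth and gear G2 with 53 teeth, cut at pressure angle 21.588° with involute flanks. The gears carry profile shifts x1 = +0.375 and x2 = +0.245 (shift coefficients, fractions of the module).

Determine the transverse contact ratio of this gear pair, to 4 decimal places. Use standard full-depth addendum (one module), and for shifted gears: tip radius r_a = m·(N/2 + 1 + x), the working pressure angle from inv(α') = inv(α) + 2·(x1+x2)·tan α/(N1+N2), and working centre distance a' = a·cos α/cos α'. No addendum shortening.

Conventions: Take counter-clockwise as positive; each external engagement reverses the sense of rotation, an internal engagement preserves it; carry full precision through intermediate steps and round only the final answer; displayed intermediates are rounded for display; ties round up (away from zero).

1.5754

topology: single-mesh involute geometry — m = 2.880, 38T/53T pair
base radii: r_b1 = 50.881587, r_b2 = 70.966424
tip radii: r_a1 = 58.680000, r_a2 = 79.905600
inv(α') = inv(21.588°) + 2·(+0.375+0.245)·tan α/(38+53) = 0.02429584  ⇒  α' = 23.38905°
a' = a·cos α / cos α' = 131.0400·cos 21.588°/cos 23.38905° = 132.756553
action lengths: √(r_a1²−r_b1²) = 29.230233, √(r_a2²−r_b2²) = 36.724264
base pitch p_b = π·m·cos α = 8.413117
CR = (29.230233 + 36.724264 − 132.756553·sin 23.38905°)/8.413117 = 1.575372
contact ratio ≈ 1.5754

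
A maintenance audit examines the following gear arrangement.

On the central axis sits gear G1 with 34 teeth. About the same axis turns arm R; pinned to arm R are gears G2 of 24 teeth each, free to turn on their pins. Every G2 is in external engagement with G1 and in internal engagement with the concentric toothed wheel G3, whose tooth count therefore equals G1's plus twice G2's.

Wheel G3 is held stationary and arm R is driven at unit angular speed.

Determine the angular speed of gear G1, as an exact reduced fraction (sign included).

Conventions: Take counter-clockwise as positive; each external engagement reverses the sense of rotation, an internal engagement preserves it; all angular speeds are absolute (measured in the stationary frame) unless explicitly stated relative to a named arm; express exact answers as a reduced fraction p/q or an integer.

58/17

recognized (axles ride arm R): planetary set, 34/24/82 teeth
ring teeth: 34 + 2·24 = 82
34(ω_sun−ω_arm) = −82(ω_ring−ω_arm),  ω_ring = 0, ω_arm = 1
ω_sun = 1 − (82/34)(0−1) = 58/17
exact speed ratio = 58/17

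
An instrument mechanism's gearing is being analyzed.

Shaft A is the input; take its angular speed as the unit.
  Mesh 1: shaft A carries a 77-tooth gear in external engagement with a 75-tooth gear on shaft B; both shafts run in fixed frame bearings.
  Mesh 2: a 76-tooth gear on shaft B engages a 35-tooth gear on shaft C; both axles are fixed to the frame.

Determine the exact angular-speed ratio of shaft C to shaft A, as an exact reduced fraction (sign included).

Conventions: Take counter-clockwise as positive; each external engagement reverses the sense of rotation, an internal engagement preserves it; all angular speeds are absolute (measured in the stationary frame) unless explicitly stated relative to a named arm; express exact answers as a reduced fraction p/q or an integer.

class = fixed-axis compound train [2 meshes; 2 ratios multiply, 2 sense flips]
mesh 1 [77T→75T]: running ratio 77/75, sense −
mesh 2 [76T→35T]: running ratio 836/375, sense +
ω_out/ω_in = 836/375

836/375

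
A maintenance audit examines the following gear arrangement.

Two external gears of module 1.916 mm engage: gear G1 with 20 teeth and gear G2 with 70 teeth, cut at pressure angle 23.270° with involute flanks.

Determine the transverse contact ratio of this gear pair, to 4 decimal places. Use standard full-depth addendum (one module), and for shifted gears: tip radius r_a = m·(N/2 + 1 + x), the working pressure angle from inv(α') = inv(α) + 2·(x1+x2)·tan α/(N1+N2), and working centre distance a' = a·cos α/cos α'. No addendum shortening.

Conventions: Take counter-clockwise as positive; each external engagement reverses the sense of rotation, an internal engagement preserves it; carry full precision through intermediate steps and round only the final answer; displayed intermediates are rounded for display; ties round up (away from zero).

1.5471

topology: single-mesh involute geometry — m = 1.916, 20T/70T pair
base radii: r_b1 = 17.601398, r_b2 = 61.604894
tip radii: r_a1 = 21.076000, r_a2 = 68.976000
no profile shift: α' = α, a' = a
action lengths: √(r_a1²−r_b1²) = 11.592608, √(r_a2²−r_b2²) = 31.024596
base pitch p_b = π·m·cos α = 5.529642
CR = (11.592608 + 31.024596 − 86.220000·sin 23.27000°)/5.529642 = 1.547069
contact ratio ≈ 1.5471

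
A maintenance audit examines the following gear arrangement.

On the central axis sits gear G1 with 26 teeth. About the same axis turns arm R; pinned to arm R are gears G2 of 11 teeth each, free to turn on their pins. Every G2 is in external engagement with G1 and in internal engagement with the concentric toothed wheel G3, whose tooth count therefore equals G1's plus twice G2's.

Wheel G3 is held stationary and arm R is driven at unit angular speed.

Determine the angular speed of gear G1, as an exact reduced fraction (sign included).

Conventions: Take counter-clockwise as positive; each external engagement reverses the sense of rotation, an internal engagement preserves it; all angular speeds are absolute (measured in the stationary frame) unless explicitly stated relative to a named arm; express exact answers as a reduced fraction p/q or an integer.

37/13

planetary set (26T centre, 11T on arm, 48T internal) — Willis relation
ring teeth: 26 + 2·11 = 48
26(ω_sun−ω_arm) = −48(ω_ring−ω_arm),  ω_ring = 0, ω_arm = 1
ω_sun = 1 − (48/26)(0−1) = 37/13
exact speed ratio = 37/13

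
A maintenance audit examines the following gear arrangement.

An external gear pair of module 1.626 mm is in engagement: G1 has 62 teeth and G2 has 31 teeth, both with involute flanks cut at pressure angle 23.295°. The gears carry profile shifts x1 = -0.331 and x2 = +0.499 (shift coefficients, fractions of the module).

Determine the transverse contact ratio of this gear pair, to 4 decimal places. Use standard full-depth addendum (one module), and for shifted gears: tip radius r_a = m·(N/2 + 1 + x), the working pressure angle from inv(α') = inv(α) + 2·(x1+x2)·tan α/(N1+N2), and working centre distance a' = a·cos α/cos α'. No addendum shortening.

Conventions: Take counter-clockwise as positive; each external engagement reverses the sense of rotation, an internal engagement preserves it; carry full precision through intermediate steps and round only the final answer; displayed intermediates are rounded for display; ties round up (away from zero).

1.5067

class = single-mesh tooth geometry [involute pair 62T × 31T, m = 1.626]
base radii: r_b1 = 46.296948, r_b2 = 23.148474
tip radii: r_a1 = 51.493794, r_a2 = 27.640374
inv(α') = inv(23.295°) + 2·(-0.331+0.499)·tan α/(62+31) = 0.02554573  ⇒  α' = 23.76505°
a' = a·cos α / cos α' = 75.6090·cos 23.295°/cos 23.76505° = 75.879582
action lengths: √(r_a1²−r_b1²) = 22.543368, √(r_a2²−r_b2²) = 15.104252
base pitch p_b = π·m·cos α = 4.691811
CR = (22.543368 + 15.104252 − 75.879582·sin 23.76505°)/4.691811 = 1.506694
contact ratio ≈ 1.5067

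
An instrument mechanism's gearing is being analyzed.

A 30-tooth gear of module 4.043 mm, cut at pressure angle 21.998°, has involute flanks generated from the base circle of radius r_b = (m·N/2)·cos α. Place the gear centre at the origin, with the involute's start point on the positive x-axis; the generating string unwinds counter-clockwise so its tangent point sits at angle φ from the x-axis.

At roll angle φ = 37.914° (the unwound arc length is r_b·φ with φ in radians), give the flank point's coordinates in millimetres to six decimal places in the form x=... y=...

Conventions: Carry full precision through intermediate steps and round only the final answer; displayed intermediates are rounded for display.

x=67.225543 y=5.196839

topology: single-mesh involute geometry — m = 4.043, N = 30
pitch radius r_p = m·N/2 = 4.043·30/2 = 60.645000
base radius r_b = r_p·cos α = 60.645000·cos 21.998° = 56.229858
roll angle φ = 37.914° = 0.66172413 rad
x = r_b·(cos φ + φ·sin φ) = 67.225543
y = r_b·(sin φ − φ·cos φ) = 5.196839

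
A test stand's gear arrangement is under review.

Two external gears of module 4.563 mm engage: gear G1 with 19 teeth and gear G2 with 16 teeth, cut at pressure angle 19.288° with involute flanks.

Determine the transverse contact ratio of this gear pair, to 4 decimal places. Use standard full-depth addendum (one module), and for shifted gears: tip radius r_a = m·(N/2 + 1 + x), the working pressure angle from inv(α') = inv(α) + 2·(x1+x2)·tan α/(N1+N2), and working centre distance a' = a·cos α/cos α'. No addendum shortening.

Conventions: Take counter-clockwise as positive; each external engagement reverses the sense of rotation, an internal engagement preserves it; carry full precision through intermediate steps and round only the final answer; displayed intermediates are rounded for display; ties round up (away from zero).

1.5445

single-mesh involute tooth geometry (19T engaging 16T at module 4.563)
base radii: r_b1 = 40.915355, r_b2 = 34.455036
tip radii: r_a1 = 47.911500, r_a2 = 41.067000
no profile shift: α' = α, a' = a
action lengths: √(r_a1²−r_b1²) = 24.928809, √(r_a2²−r_b2²) = 22.346118
base pitch p_b = π·m·cos α = 13.530461
CR = (24.928809 + 22.346118 − 79.852500·sin 19.28800°)/13.530461 = 1.544538
contact ratio ≈ 1.5445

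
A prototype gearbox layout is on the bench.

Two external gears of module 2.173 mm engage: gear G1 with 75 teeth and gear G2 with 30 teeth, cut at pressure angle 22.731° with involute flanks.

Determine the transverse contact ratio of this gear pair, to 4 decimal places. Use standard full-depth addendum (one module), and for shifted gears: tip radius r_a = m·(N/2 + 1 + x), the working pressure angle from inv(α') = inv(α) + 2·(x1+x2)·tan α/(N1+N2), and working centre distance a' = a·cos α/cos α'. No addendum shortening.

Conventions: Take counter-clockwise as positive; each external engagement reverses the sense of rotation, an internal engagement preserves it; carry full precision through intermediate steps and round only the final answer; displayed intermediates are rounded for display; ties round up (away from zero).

1.6087

recognized (one external pair, fixed centres): single-mesh tooth geometry, m = 2.173, N1 = 75, N2 = 30
base radii: r_b1 = 75.158297, r_b2 = 30.063319
tip radii: r_a1 = 83.660500, r_a2 = 34.768000
no profile shift: α' = α, a' = a
action lengths: √(r_a1²−r_b1²) = 36.746559, √(r_a2²−r_b2²) = 17.464555
base pitch p_b = π·m·cos α = 6.296447
CR = (36.746559 + 17.464555 − 114.082500·sin 22.73100°)/6.296447 = 1.608693
contact ratio ≈ 1.6087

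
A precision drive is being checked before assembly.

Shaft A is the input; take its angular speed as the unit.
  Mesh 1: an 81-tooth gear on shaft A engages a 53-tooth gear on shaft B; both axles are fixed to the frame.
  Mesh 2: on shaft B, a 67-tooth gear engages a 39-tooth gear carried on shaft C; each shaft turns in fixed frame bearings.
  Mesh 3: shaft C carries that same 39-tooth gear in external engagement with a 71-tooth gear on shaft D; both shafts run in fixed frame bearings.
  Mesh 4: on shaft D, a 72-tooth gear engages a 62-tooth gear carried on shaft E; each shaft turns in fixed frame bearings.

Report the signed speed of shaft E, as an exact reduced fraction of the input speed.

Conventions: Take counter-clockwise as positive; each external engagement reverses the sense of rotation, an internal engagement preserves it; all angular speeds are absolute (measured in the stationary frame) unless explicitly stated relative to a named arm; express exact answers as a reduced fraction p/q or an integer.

4-mesh fixed-axis compound train (all bearings frame-fixed)
mesh 1 [81T→53T]: |ω|/ω_in = 1×81/53 = 81/53, sense flips to −
mesh 2 [67T→39T]: |ω|/ω_in = (81/53)×67/39 = 1809/689, sense flips to +
mesh 3 [39T→71T]: |ω|/ω_in = (1809/689)×39/71 = 5427/3763, sense flips to −
mesh 4 [72T→62T]: |ω|/ω_in = (5427/3763)×72/62 = 195372/116653, sense flips to +
signed output speed (× input speed) = 195372/116653

195372/116653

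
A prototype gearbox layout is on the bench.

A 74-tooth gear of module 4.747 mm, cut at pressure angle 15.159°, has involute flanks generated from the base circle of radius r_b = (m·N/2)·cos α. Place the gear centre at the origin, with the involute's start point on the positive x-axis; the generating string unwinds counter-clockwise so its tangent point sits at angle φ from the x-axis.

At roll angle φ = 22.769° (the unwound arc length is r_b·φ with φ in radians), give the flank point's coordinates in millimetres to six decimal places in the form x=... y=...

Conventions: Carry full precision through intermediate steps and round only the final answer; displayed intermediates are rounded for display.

class = single-mesh tooth geometry [base-circle involute, m = 4.747, 74T]
pitch radius r_p = m·N/2 = 4.747·74/2 = 175.639000
base radius r_b = r_p·cos α = 175.639000·cos 15.159° = 169.527442
roll angle φ = 22.769° = 0.39739402 rad
x = r_b·(cos φ + φ·sin φ) = 182.389629
y = r_b·(sin φ − φ·cos φ) = 3.490669

x=182.389629 y=3.490669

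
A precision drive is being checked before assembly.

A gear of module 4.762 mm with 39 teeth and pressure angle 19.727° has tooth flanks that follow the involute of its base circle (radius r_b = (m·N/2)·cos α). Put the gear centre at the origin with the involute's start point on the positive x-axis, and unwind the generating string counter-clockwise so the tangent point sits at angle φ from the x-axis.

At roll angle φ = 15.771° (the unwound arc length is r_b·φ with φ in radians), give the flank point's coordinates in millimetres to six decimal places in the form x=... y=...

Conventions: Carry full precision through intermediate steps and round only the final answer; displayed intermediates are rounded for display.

x=90.658111 y=0.603048

recognized (one wheel, involute flank): single-mesh tooth geometry, m = 4.762, N = 39
pitch radius r_p = m·N/2 = 4.762·39/2 = 92.859000
base radius r_b = r_p·cos α = 92.859000·cos 19.727° = 87.409253
roll angle φ = 15.771° = 0.27525588 rad
x = r_b·(cos φ + φ·sin φ) = 90.658111
y = r_b·(sin φ − φ·cos φ) = 0.603048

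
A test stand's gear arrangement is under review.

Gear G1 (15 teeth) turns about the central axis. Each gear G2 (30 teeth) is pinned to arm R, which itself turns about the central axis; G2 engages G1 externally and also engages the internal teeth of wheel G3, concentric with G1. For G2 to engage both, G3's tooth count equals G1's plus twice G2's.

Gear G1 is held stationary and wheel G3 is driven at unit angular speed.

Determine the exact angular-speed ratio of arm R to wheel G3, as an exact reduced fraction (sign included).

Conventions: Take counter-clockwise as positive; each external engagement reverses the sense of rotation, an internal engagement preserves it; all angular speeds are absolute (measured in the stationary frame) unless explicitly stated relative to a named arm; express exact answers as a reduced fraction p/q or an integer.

5/6

topology: planetary set — G1 15T / G2 30T / G3 75T, arm = carrier (Willis)
ring teeth: 15 + 2·30 = 75
15(ω_sun−ω_arm) = −75(ω_ring−ω_arm),  ω_sun = 0, ω_ring = 1
15(0−ω_arm) = −75(1−ω_arm)  ⇒  90·ω_arm = 75  ⇒  ω_arm = 5/6
ω_out/ω_in = 5/6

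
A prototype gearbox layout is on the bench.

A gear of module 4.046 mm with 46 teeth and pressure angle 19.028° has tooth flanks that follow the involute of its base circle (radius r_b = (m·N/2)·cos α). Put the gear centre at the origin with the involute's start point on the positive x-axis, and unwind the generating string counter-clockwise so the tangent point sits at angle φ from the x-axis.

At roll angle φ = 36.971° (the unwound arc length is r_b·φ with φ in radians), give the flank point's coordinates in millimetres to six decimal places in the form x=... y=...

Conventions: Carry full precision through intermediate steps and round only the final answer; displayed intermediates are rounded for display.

x=104.425104 y=7.555332

recognized (one wheel, involute flank): single-mesh tooth geometry, m = 4.046, N = 46
pitch radius r_p = m·N/2 = 4.046·46/2 = 93.058000
base radius r_b = r_p·cos α = 93.058000·cos 19.028° = 87.973251
roll angle φ = 36.971° = 0.64526568 rad
x = r_b·(cos φ + φ·sin φ) = 104.425104
y = r_b·(sin φ − φ·cos φ) = 7.555332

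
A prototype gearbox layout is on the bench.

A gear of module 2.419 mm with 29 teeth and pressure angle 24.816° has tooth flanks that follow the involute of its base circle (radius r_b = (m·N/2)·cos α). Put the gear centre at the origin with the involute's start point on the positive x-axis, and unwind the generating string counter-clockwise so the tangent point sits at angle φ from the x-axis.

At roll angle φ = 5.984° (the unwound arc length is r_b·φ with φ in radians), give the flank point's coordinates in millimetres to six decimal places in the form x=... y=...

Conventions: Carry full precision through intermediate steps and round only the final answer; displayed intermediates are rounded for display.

single-mesh involute tooth geometry (29T wheel at module 2.419)
pitch radius r_p = m·N/2 = 2.419·29/2 = 35.075500
base radius r_b = r_p·cos α = 35.075500·cos 24.816° = 31.836639
roll angle φ = 5.984° = 0.10444050 rad
x = r_b·(cos φ + φ·sin φ) = 32.009800
y = r_b·(sin φ − φ·cos φ) = 0.012076

x=32.009800 y=0.012076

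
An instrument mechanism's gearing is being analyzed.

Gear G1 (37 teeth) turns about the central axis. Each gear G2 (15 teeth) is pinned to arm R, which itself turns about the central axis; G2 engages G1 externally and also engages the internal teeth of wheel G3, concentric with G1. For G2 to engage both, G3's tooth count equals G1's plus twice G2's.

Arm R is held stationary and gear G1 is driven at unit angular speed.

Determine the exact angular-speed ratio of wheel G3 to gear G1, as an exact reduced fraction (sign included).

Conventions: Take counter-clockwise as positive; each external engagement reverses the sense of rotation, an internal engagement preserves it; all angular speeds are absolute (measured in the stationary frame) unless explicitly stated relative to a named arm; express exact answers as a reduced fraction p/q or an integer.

topology: planetary set — G1 37T / G2 15T / G3 67T, arm = carrier (Willis)
ring teeth: 37 + 2·15 = 67
37(ω_sun−ω_arm) = −67(ω_ring−ω_arm),  ω_arm = 0, ω_sun = 1
ω_ring = 0 − (37/67)(1−0) = -37/67
ω_out/ω_in = -37/67

-37/67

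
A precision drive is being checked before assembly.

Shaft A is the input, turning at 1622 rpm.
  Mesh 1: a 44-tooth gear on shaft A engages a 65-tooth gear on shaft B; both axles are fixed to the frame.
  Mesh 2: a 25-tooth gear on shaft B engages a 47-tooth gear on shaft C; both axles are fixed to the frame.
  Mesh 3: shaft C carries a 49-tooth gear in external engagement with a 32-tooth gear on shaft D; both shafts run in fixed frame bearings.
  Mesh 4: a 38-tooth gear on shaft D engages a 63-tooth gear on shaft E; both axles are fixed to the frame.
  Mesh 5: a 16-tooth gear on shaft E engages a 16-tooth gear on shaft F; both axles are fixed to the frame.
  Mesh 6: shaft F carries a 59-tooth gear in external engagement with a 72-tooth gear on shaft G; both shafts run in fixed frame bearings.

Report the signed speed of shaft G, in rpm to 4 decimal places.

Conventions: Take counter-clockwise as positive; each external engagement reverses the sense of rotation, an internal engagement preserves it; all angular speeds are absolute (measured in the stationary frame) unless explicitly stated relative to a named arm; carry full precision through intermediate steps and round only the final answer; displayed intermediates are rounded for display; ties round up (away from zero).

+442.0190 rpm

class = fixed-axis compound train [6 meshes; 6 ratios multiply, 6 sense flips]
mesh 1 [44T→65T]: ω = 1622.0000×44/65 = 1097.9692 rpm, sense flips to −
mesh 2 [25T→47T]: ω = 1097.9692×25/47 = 584.0262 rpm, sense flips to +
mesh 3 [49T→32T]: ω = 584.0262×49/32 = 894.2901 rpm, sense flips to −
mesh 4 [38T→63T]: ω = 894.2901×38/63 = 539.4131 rpm, sense flips to +
mesh 5 [16T→16T]: ω = 539.4131×16/16 = 539.4131 rpm, sense flips to −
mesh 6 [59T→72T]: ω = 539.4131×59/72 = 442.0190 rpm, sense flips to +
signed output speed = +442.0190 rpm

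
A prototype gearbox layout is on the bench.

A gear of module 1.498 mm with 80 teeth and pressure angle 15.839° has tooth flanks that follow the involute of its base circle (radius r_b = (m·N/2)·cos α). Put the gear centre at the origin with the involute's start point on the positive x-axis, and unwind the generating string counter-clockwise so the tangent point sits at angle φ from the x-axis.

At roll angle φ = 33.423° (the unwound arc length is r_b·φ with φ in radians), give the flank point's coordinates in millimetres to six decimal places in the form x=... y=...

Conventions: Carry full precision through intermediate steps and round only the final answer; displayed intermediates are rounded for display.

recognized (one wheel, involute flank): single-mesh tooth geometry, m = 1.498, N = 80
pitch radius r_p = m·N/2 = 1.498·80/2 = 59.920000
base radius r_b = r_p·cos α = 59.920000·cos 15.839° = 57.644984
roll angle φ = 33.423° = 0.58334140 rad
x = r_b·(cos φ + φ·sin φ) = 66.634171
y = r_b·(sin φ − φ·cos φ) = 3.686019

x=66.634171 y=3.686019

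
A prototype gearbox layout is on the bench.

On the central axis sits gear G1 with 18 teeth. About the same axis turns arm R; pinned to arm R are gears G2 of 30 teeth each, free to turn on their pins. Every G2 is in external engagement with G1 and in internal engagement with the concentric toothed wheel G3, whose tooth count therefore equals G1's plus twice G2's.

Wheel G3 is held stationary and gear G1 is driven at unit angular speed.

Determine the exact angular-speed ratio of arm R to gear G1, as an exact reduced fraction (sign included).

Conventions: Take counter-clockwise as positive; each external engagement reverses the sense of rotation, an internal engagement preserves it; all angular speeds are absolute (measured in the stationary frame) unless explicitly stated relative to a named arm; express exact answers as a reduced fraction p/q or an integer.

planetary set (18T centre, 30T on arm, 78T internal) — Willis relation
ring teeth: 18 + 2·30 = 78
18(ω_sun−ω_arm) = −78(ω_ring−ω_arm),  ω_ring = 0, ω_sun = 1
18(1−ω_arm) = −78(0−ω_arm)  ⇒  96·ω_arm = 18  ⇒  ω_arm = 3/16
ω_out/ω_in = 3/16

3/16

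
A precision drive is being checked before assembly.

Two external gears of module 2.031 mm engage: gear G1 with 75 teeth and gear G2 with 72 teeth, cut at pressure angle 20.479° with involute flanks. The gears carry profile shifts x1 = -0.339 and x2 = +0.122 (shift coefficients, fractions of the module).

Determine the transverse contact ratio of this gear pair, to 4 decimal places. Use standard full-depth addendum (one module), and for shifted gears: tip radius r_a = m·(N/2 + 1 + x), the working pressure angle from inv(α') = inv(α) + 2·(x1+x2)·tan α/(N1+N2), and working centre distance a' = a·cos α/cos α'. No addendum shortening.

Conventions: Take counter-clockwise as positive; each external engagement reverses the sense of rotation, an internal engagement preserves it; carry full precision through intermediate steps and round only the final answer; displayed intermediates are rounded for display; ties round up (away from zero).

1.8135

recognized (one external pair, fixed centres): single-mesh tooth geometry, m = 2.031, N1 = 75, N2 = 72
base radii: r_b1 = 71.349067, r_b2 = 68.495104
tip radii: r_a1 = 77.504991, r_a2 = 75.394782
inv(α') = inv(20.479°) + 2·(-0.339+0.122)·tan α/(75+72) = 0.01493839  ⇒  α' = 20.01470°
a' = a·cos α / cos α' = 149.2785·cos 20.479°/cos 20.01470° = 148.832957
action lengths: √(r_a1²−r_b1²) = 30.271014, √(r_a2²−r_b2²) = 31.508631
base pitch p_b = π·m·cos α = 5.977325
CR = (30.271014 + 31.508631 − 148.832957·sin 20.01470°)/5.977325 = 1.813505
contact ratio ≈ 1.8135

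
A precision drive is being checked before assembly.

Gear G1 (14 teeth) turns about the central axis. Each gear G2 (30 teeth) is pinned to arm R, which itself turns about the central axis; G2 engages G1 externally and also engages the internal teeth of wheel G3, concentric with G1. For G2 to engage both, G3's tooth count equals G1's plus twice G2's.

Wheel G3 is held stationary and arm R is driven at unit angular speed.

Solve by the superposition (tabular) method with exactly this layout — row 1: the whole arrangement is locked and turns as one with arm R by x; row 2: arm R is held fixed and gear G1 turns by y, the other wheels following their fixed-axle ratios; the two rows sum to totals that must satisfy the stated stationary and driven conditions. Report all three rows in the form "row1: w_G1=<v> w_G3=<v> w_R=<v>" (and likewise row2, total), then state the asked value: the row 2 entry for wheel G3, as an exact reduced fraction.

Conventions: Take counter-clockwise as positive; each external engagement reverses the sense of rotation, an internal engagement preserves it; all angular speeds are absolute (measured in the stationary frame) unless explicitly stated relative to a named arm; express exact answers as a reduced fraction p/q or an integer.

topology: planetary set — G1 14T / G2 30T / G3 74T, arm = carrier (Willis)
superposition row 1 [locked train]: every member turns x
row 2: sun turns y, ring = −(14/74)·y, arm 0
boundary: total ω_ring = x − (14/74)·y = 0 and total ω_arm = x = 1  ⇒  y = 37/7, x = 1
row 2 ring = −(14/74)·37/7 = -1
totals (row 1 + row 2): sun 1 + 37/7 = 44/7, ring 1 + (-1) = 0, arm 1 + 0 = 1
asked cell (row2, ring) = -1

row1: w_G1=1 w_G3=1 w_R=1
row2: w_G1=37/7 w_G3=-1 w_R=0
total: w_G1=44/7 w_G3=0 w_R=1
asked value: -1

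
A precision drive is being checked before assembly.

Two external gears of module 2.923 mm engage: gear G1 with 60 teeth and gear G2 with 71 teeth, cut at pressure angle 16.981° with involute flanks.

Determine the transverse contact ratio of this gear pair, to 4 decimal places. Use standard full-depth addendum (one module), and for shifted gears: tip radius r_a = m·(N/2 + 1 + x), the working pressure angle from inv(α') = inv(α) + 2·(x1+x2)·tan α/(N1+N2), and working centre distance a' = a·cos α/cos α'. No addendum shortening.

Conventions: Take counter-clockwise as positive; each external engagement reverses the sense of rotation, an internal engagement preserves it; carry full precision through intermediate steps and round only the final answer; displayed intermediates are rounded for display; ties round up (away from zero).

single-mesh involute tooth geometry (60T engaging 71T at module 2.923)
base radii: r_b1 = 83.866861, r_b2 = 99.242453
tip radii: r_a1 = 90.613000, r_a2 = 106.689500
no profile shift: α' = α, a' = a
action lengths: √(r_a1²−r_b1²) = 34.308386, √(r_a2²−r_b2²) = 39.161014
base pitch p_b = π·m·cos α = 8.782517
CR = (34.308386 + 39.161014 − 191.456500·sin 16.98100°)/8.782517 = 1.998704
contact ratio ≈ 1.9987

1.9987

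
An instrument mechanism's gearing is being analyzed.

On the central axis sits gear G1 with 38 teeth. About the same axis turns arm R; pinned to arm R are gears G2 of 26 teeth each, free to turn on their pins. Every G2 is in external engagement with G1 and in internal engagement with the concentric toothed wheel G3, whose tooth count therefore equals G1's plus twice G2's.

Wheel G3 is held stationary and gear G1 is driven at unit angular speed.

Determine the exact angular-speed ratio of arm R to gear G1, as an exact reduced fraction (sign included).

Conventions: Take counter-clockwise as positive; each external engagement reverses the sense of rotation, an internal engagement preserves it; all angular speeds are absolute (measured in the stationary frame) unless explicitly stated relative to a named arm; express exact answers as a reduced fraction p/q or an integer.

planetary set (38T centre, 26T on arm, 90T internal) — Willis relation
ring teeth: 38 + 2·26 = 90
38(ω_sun−ω_arm) = −90(ω_ring−ω_arm),  ω_ring = 0, ω_sun = 1
38(1−ω_arm) = −90(0−ω_arm)  ⇒  128·ω_arm = 38  ⇒  ω_arm = 19/64
ω_out/ω_in = 19/64

19/64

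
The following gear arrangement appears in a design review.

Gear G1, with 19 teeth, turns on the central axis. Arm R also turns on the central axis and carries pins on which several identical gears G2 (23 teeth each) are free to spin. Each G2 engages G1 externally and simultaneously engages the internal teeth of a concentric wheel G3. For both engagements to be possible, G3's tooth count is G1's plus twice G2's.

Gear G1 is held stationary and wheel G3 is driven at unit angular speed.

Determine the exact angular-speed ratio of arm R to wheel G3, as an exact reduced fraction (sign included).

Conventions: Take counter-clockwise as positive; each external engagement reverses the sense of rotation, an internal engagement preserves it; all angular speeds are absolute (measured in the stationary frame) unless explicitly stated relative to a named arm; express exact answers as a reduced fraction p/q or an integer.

class = planetary set [G3 = 19+2·23 = 65; Willis about the carrier]
ring teeth: 19 + 2·23 = 65
19(ω_sun−ω_arm) = −65(ω_ring−ω_arm),  ω_sun = 0, ω_ring = 1
19(0−ω_arm) = −65(1−ω_arm)  ⇒  84·ω_arm = 65  ⇒  ω_arm = 65/84
ω_out/ω_in = 65/84

65/84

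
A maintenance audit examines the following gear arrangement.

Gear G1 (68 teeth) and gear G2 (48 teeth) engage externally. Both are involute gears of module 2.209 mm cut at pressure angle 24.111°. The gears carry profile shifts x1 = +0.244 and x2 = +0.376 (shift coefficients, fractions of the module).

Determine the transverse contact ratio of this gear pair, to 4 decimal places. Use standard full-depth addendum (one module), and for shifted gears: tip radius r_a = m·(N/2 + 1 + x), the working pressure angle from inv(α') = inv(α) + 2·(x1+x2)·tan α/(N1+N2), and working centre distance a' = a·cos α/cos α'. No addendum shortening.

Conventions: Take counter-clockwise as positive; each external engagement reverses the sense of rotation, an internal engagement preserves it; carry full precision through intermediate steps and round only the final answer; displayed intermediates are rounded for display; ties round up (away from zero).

single-mesh involute tooth geometry (68T engaging 48T at module 2.209)
base radii: r_b1 = 68.553435, r_b2 = 48.390660
tip radii: r_a1 = 77.853996, r_a2 = 56.055584
inv(α') = inv(24.111°) + 2·(+0.244+0.376)·tan α/(68+48) = 0.03151988  ⇒  α' = 25.39964°
a' = a·cos α / cos α' = 128.1220·cos 24.111°/cos 25.39964° = 129.457744
action lengths: √(r_a1²−r_b1²) = 36.900831, √(r_a2²−r_b2²) = 28.294391
base pitch p_b = π·m·cos α = 6.334323
CR = (36.900831 + 28.294391 − 129.457744·sin 25.39964°)/6.334323 = 1.526126
contact ratio ≈ 1.5261

1.5261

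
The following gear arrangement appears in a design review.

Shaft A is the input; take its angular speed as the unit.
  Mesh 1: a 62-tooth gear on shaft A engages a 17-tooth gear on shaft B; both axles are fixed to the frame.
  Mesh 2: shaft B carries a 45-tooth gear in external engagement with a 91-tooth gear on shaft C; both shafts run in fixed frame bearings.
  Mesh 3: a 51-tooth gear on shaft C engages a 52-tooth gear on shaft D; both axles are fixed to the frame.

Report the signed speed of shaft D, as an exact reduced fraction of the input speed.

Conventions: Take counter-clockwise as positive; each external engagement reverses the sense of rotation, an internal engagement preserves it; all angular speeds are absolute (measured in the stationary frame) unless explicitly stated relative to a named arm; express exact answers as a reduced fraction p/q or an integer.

-4185/2366

3-mesh fixed-axis compound train (all bearings frame-fixed)
mesh 1 [62T→17T]: |ω|/ω_in = 1×62/17 = 62/17, sense flips to −
mesh 2 [45T→91T]: |ω|/ω_in = (62/17)×45/91 = 2790/1547, sense flips to +
mesh 3 [51T→52T]: |ω|/ω_in = (2790/1547)×51/52 = 4185/2366, sense flips to −
signed output speed (× input speed) = -4185/2366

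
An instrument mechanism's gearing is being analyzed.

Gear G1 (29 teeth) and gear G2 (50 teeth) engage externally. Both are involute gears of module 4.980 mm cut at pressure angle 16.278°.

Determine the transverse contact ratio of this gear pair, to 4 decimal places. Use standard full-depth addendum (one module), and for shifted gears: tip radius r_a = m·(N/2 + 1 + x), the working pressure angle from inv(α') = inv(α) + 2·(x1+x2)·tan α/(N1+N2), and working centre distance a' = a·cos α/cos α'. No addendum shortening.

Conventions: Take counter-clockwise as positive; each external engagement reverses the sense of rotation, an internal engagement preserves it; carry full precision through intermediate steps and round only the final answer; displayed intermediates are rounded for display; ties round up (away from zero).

single-mesh involute tooth geometry (29T engaging 50T at module 4.980)
base radii: r_b1 = 69.315317, r_b2 = 119.509167
tip radii: r_a1 = 77.190000, r_a2 = 129.480000
no profile shift: α' = α, a' = a
action lengths: √(r_a1²−r_b1²) = 33.965908, √(r_a2²−r_b2²) = 49.825991
base pitch p_b = π·m·cos α = 15.017965
CR = (33.965908 + 49.825991 − 196.710000·sin 16.27800°)/15.017965 = 1.908012
contact ratio ≈ 1.9080

1.9080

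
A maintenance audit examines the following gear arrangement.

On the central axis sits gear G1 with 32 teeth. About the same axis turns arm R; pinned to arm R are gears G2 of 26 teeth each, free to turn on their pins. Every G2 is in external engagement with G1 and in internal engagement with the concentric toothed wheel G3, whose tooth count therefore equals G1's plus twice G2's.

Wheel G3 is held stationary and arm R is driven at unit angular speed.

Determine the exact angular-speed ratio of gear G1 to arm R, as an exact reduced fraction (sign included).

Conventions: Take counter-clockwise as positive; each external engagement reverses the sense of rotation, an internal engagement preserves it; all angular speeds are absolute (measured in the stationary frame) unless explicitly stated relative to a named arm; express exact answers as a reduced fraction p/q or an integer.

planetary set (32T centre, 26T on arm, 84T internal) — Willis relation
ring teeth: 32 + 2·26 = 84
32(ω_sun−ω_arm) = −84(ω_ring−ω_arm),  ω_ring = 0, ω_arm = 1
ω_sun = 1 − (84/32)(0−1) = 29/8
ω_out/ω_in = 29/8

29/8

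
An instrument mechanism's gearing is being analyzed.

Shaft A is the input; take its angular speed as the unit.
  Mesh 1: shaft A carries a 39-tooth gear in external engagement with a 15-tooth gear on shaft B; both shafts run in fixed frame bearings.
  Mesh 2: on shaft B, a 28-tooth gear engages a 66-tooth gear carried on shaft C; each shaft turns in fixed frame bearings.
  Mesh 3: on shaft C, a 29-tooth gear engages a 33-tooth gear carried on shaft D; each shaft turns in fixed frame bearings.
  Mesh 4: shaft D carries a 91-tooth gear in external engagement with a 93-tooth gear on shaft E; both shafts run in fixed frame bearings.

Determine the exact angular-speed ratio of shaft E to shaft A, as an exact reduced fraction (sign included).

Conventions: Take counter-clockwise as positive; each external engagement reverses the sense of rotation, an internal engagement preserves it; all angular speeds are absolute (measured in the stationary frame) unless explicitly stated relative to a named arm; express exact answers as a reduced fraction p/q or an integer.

480298/506385

class = fixed-axis compound train [4 meshes; 4 ratios multiply, 4 sense flips]
mesh 1 [39T→15T]: running ratio 13/5, sense −
mesh 2 [28T→66T]: running ratio 182/165, sense +
mesh 3 [29T→33T]: running ratio 5278/5445, sense −
mesh 4 [91T→93T]: running ratio 480298/506385, sense +
ω_out/ω_in = 480298/506385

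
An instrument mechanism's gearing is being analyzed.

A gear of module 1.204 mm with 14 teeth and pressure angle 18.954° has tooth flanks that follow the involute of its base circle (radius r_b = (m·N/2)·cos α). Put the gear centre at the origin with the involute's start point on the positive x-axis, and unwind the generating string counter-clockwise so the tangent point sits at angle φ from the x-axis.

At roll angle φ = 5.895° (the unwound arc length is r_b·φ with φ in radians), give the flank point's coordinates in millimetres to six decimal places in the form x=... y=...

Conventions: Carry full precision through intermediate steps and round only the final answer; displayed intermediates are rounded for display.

topology: single-mesh involute geometry — m = 1.204, N = 14
pitch radius r_p = m·N/2 = 1.204·14/2 = 8.428000
base radius r_b = r_p·cos α = 8.428000·cos 18.954° = 7.971031
roll angle φ = 5.895° = 0.10288716 rad
x = r_b·(cos φ + φ·sin φ) = 8.013109
y = r_b·(sin φ − φ·cos φ) = 0.002891

x=8.013109 y=0.002891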